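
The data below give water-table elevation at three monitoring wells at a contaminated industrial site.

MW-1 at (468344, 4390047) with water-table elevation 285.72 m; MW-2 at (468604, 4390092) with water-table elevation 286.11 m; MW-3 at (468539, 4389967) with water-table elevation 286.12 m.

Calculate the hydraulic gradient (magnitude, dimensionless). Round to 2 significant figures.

0.0019

Taking MW-1 as reference: MW-2−MW-1 = (260, 45, +0.39); MW-3−MW-1 = (195, -80, +0.40).
Solve a·Δx + b·Δy = Δh: det = 260·(-80) − 195·45 = -29575.
∂h/∂x = [(+0.39)·(-80) − (+0.40)·45] / -29575 = +0.001664
∂h/∂y = [260·(+0.40) − 195·(+0.39)] / -29575 = -0.0009451
|∇h| = √(0.001664² + -0.0009451²) = 0.001914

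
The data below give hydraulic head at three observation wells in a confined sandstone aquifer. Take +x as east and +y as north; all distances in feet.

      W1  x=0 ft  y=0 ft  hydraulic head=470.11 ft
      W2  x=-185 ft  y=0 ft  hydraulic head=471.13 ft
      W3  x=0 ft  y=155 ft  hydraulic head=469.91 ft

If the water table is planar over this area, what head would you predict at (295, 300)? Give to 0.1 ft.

∂h/∂x = (471.13 − 470.11) / (-185 − 0) = -0.005514
∂h/∂y = (469.91 − 470.11) / (155 − 0) = -0.001290
h(295, 300) = 470.11 + (-0.005514)·(295) + (-0.001290)·(300) = 470.11 -1.626 -0.387 = 468.096 ft.

468.1 ft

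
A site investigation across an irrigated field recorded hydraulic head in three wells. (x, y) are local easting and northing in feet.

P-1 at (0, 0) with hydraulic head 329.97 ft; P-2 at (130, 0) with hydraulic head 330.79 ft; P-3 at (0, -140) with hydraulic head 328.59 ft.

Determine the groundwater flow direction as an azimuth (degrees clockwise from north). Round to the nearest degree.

213°

∂h/∂x = (330.79 − 329.97) / (130 − 0) = +0.006308
∂h/∂y = (328.59 − 329.97) / (-140 − 0) = +0.009857
Flow direction (−∇h) has components (-0.006308 E, -0.009857 N).
Azimuth = atan2(E, N) = atan2(-0.006308, -0.009857) = 212.6° ≈ 213°.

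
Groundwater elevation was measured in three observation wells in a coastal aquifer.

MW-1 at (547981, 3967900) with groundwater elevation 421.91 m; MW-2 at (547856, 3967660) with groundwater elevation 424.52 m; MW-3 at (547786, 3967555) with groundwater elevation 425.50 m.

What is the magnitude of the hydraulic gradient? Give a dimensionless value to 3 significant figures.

0.0195

With h = a·x + b·y + c and MW-1 as origin, the differences give:
  (-125)·a + (-240)·b = +2.61
  (-195)·a + (-345)·b = +3.59
Eliminate b (×(-345) and ×(-240), subtract): -3675·a = -38.850 → a = ∂h/∂x = +0.01057
Back-substitute: b = ∂h/∂y = -0.01638.
|∇h| = √(0.01057² + -0.01638²) = 0.01949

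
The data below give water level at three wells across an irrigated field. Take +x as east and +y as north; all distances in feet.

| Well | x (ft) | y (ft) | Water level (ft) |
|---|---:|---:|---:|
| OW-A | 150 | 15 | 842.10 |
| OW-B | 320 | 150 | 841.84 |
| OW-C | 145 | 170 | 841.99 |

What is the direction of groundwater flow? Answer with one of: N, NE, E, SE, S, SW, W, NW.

Differences from OW-A: to OW-B (Δx, Δy, Δh) = (170, 135, -0.26); to OW-C = (-5, 155, -0.11).
Solve a·Δx + b·Δy = Δh: det = 170·155 − (-5)·135 = 27025.
∂h/∂x = [(-0.26)·155 − (-0.11)·135] / 27025 = -0.0009417
∂h/∂y = [170·(-0.11) − (-5)·(-0.26)] / 27025 = -0.0007401
Flow = −∇h = (+0.0009417 east, +0.0007401 north), which points northeast.

NE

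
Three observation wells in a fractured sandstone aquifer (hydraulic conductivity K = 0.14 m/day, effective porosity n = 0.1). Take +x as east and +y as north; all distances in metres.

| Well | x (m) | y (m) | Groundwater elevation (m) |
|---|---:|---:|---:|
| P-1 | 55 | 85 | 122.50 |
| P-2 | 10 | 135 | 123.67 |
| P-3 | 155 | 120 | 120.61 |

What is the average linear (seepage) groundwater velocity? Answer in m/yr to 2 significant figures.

Differences from P-1: to P-2 (Δx, Δy, Δh) = (-45, 50, +1.17); to P-3 = (100, 35, -1.89).
Determinant of the coordinate differences = (-45)·35 − 100·50 = -6575.
∂h/∂x = [(+1.17)·35 − (-1.89)·50] / -6575 = -0.02060
∂h/∂y = [(-45)·(-1.89) − 100·(+1.17)] / -6575 = +0.004859
|∇h| = √(-0.02060² + 0.004859²) = 0.02117
Seepage velocity v = K·i/n = 0.14 × 0.02117 / 0.1 = 0.02964 m/day = 10.83 m/yr.

11 m/yr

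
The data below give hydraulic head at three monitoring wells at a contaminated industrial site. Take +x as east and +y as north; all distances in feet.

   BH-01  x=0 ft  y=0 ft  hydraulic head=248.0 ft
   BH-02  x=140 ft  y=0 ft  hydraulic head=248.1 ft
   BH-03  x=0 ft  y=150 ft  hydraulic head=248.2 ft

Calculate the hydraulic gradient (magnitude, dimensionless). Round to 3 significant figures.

0.00151

∂h/∂x = (248.1 − 248.0) / (140 − 0) = +0.0007143
∂h/∂y = (248.2 − 248.0) / (150 − 0) = +0.001333
|∇h| = √(0.0007143² + 0.001333²) = 0.001512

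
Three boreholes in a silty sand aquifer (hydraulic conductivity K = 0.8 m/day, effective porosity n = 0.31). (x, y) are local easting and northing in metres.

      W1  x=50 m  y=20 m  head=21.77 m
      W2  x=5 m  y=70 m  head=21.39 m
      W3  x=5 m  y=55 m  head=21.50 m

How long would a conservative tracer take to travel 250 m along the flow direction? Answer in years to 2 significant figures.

36 years

With h = a·x + b·y + c and W1 as origin, the differences give:
  (-45)·a + 50·b = -0.38
  (-45)·a + 35·b = -0.27
Eliminate b (×35 and ×50, subtract): 675·a = 0.200 → a = ∂h/∂x = +0.0002963
Back-substitute: b = ∂h/∂y = -0.007333.
|∇h| = √(0.0002963² + -0.007333²) = 0.007339
Seepage velocity v = K·i/n = 0.8 × 0.007339 / 0.31 = 0.01894 m/day.
t = 250 / 0.01894 = 1.32e+04 days = 36.1 years.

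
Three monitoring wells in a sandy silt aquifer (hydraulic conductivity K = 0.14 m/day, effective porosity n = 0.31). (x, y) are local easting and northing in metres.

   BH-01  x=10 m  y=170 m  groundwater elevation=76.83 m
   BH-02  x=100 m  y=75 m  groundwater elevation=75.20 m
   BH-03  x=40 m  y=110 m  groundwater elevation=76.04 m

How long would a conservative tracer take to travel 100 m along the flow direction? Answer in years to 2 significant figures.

Differences from BH-01: to BH-02 (Δx, Δy, Δh) = (90, -95, -1.63); to BH-03 = (30, -60, -0.79).
Determinant of the coordinate differences = 90·(-60) − 30·(-95) = -2550.
∂h/∂x = [(-1.63)·(-60) − (-0.79)·(-95)] / -2550 = -0.008922
∂h/∂y = [90·(-0.79) − 30·(-1.63)] / -2550 = +0.008706
|∇h| = √(-0.008922² + 0.008706²) = 0.01247
Seepage velocity v = K·i/n = 0.14 × 0.01247 / 0.31 = 0.005632 m/day.
t = 100 / 0.005632 = 1.776e+04 days = 48.6 years.

49 years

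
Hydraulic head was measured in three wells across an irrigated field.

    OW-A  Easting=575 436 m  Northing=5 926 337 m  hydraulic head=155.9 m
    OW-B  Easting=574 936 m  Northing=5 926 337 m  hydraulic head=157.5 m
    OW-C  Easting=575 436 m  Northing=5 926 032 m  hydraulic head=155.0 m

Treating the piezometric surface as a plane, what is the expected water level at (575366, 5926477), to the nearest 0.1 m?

156.5 m

∂h/∂x = (157.5 − 155.9) / (574936 − 575436) = -0.003200
∂h/∂y = (155.0 − 155.9) / (5926032 − 5926337) = +0.002951
h(575366, 5926477) = 155.9 + (-0.003200)·(-70) + (+0.002951)·(140) = 155.9 +0.224 +0.413 = 156.537 m.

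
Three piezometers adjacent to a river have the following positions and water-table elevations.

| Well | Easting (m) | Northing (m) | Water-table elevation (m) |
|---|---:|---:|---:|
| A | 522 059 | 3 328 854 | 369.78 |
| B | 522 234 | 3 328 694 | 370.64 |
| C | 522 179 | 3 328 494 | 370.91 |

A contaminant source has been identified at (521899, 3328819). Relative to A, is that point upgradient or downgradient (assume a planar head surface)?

downgradient

With h = a·x + b·y + c and A as origin, the differences give:
  175·a + (-160)·b = +0.86
  120·a + (-360)·b = +1.13
Eliminate b (×(-360) and ×(-160), subtract): -43800·a = -128.800 → a = ∂h/∂x = +0.002941
Back-substitute: b = ∂h/∂y = -0.002159.
Head at (521899, 3328819) = 369.78 + (+0.002941)·(-160) + (-0.002159)·(-35) = 369.39 m.
That is lower than the 369.78 m at A, so the point is downgradient.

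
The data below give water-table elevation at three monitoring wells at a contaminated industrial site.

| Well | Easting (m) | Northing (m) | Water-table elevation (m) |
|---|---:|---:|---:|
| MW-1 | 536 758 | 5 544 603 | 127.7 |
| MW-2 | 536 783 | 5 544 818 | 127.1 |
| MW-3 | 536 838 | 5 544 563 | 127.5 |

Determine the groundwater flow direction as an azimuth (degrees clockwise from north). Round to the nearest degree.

Three-point gradient (reference MW-1): Δ to MW-2 = (25, 215, -0.6), Δ to MW-3 = (80, -40, -0.2).
∂h/∂x = -0.003681, ∂h/∂y = -0.002363 (det = -18200).
Flow direction (−∇h) has components (+0.003681 E, +0.002363 N).
Azimuth = atan2(E, N) = atan2(+0.003681, +0.002363) = 57.3° ≈ 057°.

057°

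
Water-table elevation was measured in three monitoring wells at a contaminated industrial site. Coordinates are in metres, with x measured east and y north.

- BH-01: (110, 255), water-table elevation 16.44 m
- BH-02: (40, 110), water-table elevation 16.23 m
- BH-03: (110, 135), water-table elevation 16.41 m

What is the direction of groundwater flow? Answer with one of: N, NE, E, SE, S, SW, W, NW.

W

With h = a·x + b·y + c and BH-01 as origin, the differences give:
  (-70)·a + (-145)·b = -0.21
  0·a + (-120)·b = -0.03
Eliminate b (×(-120) and ×(-145), subtract): 8400·a = 20.850 → a = ∂h/∂x = +0.002482
Back-substitute: b = ∂h/∂y = +0.0002500.
Flow = −∇h = (-0.002482 east, -0.0002500 north), which points west.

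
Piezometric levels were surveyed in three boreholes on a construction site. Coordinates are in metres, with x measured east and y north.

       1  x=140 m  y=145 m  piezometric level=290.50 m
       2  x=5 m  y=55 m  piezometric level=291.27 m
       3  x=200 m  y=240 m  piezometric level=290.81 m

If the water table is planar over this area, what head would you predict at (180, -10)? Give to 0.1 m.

288.1 m

With h = a·x + b·y + c and 1 as origin, the differences give:
  (-135)·a + (-90)·b = +0.77
  60·a + 95·b = +0.31
Eliminate b (×95 and ×(-90), subtract): -7425·a = 101.050 → a = ∂h/∂x = -0.01361
Back-substitute: b = ∂h/∂y = +0.01186.
h(180, -10) = 290.50 + (-0.01361)·(40) + (+0.01186)·(-155) = 290.50 -0.544 -1.838 = 288.118 m.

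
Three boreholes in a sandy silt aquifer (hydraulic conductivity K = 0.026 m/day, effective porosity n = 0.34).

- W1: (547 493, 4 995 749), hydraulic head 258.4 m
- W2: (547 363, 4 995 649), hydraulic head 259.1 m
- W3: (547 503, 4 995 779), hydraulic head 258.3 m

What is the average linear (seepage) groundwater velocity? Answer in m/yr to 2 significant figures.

0.12 m/yr

Differences from W1: to W2 (Δx, Δy, Δh) = (-130, -100, +0.7); to W3 = (10, 30, -0.1).
Determinant of the coordinate differences = (-130)·30 − 10·(-100) = -2900.
∂h/∂x = [(+0.7)·30 − (-0.1)·(-100)] / -2900 = -0.003793
∂h/∂y = [(-130)·(-0.1) − 10·(+0.7)] / -2900 = -0.002069
|∇h| = √(-0.003793² + -0.002069²) = 0.004321
Seepage velocity v = K·i/n = 0.026 × 0.004321 / 0.34 = 0.0003304 m/day = 0.1207 m/yr.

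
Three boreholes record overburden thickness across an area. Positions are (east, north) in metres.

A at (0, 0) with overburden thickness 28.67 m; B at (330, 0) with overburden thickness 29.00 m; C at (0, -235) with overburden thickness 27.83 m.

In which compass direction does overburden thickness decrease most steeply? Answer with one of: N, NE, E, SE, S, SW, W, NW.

∂d/∂x = (29.00 − 28.67) / (330 − 0) = +0.0010000
∂d/∂y = (27.83 − 28.67) / (-235 − 0) = +0.003574
Steepest decrease is along −∇f = (-0.0010000 E, -0.003574 N) → south.

S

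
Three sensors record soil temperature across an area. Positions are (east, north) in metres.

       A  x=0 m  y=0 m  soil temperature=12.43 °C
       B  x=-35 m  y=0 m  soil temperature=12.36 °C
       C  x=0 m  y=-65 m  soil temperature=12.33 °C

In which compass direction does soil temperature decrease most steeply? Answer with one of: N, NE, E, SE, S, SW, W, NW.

∂T/∂x = (12.36 − 12.43) / (-35 − 0) = +0.002000
∂T/∂y = (12.33 − 12.43) / (-65 − 0) = +0.001538
Steepest decrease is along −∇f = (-0.002000 E, -0.001538 N) → southwest.

SW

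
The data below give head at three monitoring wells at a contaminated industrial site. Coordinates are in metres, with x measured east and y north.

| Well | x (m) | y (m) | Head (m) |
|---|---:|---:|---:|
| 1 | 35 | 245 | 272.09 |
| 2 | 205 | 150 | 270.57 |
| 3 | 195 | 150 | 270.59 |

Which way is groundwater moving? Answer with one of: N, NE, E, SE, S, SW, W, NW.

S

With h = a·x + b·y + c and 1 as origin, the differences give:
  170·a + (-95)·b = -1.52
  160·a + (-95)·b = -1.50
Eliminate b (×(-95) and ×(-95), subtract): -950·a = 1.900 → a = ∂h/∂x = -0.002000
Back-substitute: b = ∂h/∂y = +0.01242.
Flow = −∇h = (+0.002000 east, -0.01242 north), which points south.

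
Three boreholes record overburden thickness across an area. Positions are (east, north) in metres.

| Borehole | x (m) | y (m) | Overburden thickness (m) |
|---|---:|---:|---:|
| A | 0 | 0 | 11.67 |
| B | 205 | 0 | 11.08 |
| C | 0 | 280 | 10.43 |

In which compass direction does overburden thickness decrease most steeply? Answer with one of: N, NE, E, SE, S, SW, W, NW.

NE

∂d/∂x = (11.08 − 11.67) / (205 − 0) = -0.002878
∂d/∂y = (10.43 − 11.67) / (280 − 0) = -0.004429
Steepest decrease is along −∇f = (+0.002878 E, +0.004429 N) → northeast.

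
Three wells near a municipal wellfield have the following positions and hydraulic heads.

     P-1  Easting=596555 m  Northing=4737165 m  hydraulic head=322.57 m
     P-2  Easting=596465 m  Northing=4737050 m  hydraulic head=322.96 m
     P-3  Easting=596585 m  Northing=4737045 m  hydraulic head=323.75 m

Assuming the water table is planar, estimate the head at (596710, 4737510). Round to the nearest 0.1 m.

Taking P-1 as reference: P-2−P-1 = (-90, -115, +0.39); P-3−P-1 = (30, -120, +1.18).
Solve a·Δx + b·Δy = Δh: det = (-90)·(-120) − 30·(-115) = 14250.
∂h/∂x = [(+0.39)·(-120) − (+1.18)·(-115)] / 14250 = +0.006239
∂h/∂y = [(-90)·(+1.18) − 30·(+0.39)] / 14250 = -0.008274
h(596710, 4737510) = 322.57 + (+0.006239)·(155) + (-0.008274)·(345) = 322.57 +0.967 -2.854 = 320.683 m.

320.7 m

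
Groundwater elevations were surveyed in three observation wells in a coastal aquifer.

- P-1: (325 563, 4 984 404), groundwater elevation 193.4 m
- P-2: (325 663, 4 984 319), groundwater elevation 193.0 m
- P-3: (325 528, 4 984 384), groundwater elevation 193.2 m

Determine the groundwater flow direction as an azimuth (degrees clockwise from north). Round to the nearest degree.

195°

With h = a·x + b·y + c and P-1 as origin, the differences give:
  100·a + (-85)·b = -0.4
  (-35)·a + (-20)·b = -0.2
Eliminate b (×(-20) and ×(-85), subtract): -4975·a = -9.00 → a = ∂h/∂x = +0.001809
Back-substitute: b = ∂h/∂y = +0.006834.
Flow direction (−∇h) has components (-0.001809 E, -0.006834 N).
Azimuth = atan2(E, N) = atan2(-0.001809, -0.006834) = 194.8° ≈ 195°.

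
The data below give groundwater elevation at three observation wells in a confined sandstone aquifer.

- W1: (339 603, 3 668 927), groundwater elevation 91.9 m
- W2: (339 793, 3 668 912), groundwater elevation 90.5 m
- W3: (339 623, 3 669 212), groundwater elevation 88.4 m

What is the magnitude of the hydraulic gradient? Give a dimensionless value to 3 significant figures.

Taking W1 as reference: W2−W1 = (190, -15, -1.4); W3−W1 = (20, 285, -3.5).
Solve a·Δx + b·Δy = Δh: det = 190·285 − 20·(-15) = 54450.
∂h/∂x = [(-1.4)·285 − (-3.5)·(-15)] / 54450 = -0.008292
∂h/∂y = [190·(-3.5) − 20·(-1.4)] / 54450 = -0.01170
|∇h| = √(-0.008292² + -0.01170²) = 0.01434

0.0143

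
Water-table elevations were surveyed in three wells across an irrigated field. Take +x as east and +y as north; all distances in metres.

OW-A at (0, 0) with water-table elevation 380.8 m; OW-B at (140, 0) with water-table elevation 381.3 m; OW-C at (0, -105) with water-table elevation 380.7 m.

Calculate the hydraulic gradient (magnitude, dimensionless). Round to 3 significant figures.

∂h/∂x = (381.3 − 380.8) / (140 − 0) = +0.003571
∂h/∂y = (380.7 − 380.8) / (-105 − 0) = +0.0009524
|∇h| = √(0.003571² + 0.0009524²) = 0.003696

0.00370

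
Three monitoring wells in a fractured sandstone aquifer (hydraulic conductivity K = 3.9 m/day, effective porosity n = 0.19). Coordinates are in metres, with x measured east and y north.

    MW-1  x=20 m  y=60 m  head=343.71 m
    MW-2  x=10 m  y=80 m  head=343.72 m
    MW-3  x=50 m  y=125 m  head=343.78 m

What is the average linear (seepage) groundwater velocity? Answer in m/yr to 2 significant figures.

7.5 m/yr

Three-point gradient (reference MW-1): Δ to MW-2 = (-10, 20, +0.01), Δ to MW-3 = (30, 65, +0.07).
∂h/∂x = +0.0006000, ∂h/∂y = +0.0008000 (det = -1250).
|∇h| = √(0.0006000² + 0.0008000²) = 0.001
Seepage velocity v = K·i/n = 3.9 × 0.001 / 0.19 = 0.02053 m/day = 7.499 m/yr.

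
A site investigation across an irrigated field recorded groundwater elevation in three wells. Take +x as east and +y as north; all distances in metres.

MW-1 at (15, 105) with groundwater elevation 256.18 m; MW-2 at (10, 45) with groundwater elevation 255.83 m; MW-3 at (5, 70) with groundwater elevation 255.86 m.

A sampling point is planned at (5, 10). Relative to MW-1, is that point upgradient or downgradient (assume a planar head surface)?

With h = a·x + b·y + c and MW-1 as origin, the differences give:
  (-5)·a + (-60)·b = -0.35
  (-10)·a + (-35)·b = -0.32
Eliminate b (×(-35) and ×(-60), subtract): -425·a = -6.950 → a = ∂h/∂x = +0.01635
Back-substitute: b = ∂h/∂y = +0.004471.
Head at (5, 10) = 256.18 + (+0.01635)·(-10) + (+0.004471)·(-95) = 255.59 m.
That is lower than the 256.18 m at MW-1, so the point is downgradient.

downgradient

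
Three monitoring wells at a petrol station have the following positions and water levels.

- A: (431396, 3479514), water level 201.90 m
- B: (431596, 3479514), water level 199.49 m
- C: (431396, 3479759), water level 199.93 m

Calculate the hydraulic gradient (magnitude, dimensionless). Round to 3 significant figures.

0.0145

∂h/∂x = (199.49 − 201.90) / (431596 − 431396) = -0.01205
∂h/∂y = (199.93 − 201.90) / (3479759 − 3479514) = -0.008041
|∇h| = √(-0.01205² + -0.008041²) = 0.01449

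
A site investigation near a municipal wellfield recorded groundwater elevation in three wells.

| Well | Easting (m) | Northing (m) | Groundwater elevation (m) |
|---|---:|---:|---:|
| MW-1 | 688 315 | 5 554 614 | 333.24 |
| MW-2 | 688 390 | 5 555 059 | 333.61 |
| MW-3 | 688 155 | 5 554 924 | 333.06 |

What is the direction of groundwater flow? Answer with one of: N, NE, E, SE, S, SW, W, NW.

Taking MW-1 as reference: MW-2−MW-1 = (75, 445, +0.37); MW-3−MW-1 = (-160, 310, -0.18).
Solve a·Δx + b·Δy = Δh: det = 75·310 − (-160)·445 = 94450.
∂h/∂x = [(+0.37)·310 − (-0.18)·445] / 94450 = +0.002062
∂h/∂y = [75·(-0.18) − (-160)·(+0.37)] / 94450 = +0.0004839
Flow = −∇h = (-0.002062 east, -0.0004839 north), which points west.

W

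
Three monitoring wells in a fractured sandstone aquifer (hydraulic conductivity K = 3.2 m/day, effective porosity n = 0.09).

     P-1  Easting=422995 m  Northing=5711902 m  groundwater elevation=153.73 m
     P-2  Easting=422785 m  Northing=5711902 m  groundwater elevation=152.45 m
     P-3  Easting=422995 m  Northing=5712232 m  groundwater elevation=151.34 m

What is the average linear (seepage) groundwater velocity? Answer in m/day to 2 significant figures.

0.34 m/day

∂h/∂x = (152.45 − 153.73) / (422785 − 422995) = +0.006095
∂h/∂y = (151.34 − 153.73) / (5712232 − 5711902) = -0.007242
|∇h| = √(0.006095² + -0.007242²) = 0.009465
Seepage velocity v = K·i/n = 3.2 × 0.009465 / 0.09 = 0.3365 m/day.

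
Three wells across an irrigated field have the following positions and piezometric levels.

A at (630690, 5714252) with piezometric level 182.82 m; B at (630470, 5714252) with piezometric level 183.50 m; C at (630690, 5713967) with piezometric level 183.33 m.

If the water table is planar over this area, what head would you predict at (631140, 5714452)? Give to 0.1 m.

∂h/∂x = (183.50 − 182.82) / (630470 − 630690) = -0.003091
∂h/∂y = (183.33 − 182.82) / (5713967 − 5714252) = -0.001789
h(631140, 5714452) = 182.82 + (-0.003091)·(450) + (-0.001789)·(200) = 182.82 -1.391 -0.358 = 181.071 m.

181.1 m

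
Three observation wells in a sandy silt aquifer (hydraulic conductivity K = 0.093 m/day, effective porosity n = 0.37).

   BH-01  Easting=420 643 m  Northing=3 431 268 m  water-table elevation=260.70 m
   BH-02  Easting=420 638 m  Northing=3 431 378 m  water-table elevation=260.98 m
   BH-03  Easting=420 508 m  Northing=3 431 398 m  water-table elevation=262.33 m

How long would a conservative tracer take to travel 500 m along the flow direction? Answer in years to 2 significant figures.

Differences from BH-01: to BH-02 (Δx, Δy, Δh) = (-5, 110, +0.28); to BH-03 = (-135, 130, +1.63).
Solve a·Δx + b·Δy = Δh: det = (-5)·130 − (-135)·110 = 14200.
∂h/∂x = [(+0.28)·130 − (+1.63)·110] / 14200 = -0.01006
∂h/∂y = [(-5)·(+1.63) − (-135)·(+0.28)] / 14200 = +0.002088
|∇h| = √(-0.01006² + 0.002088²) = 0.01027
Seepage velocity v = K·i/n = 0.093 × 0.01027 / 0.37 = 0.002581 m/day.
t = 500 / 0.002581 = 1.937e+05 days = 530 years.

530 years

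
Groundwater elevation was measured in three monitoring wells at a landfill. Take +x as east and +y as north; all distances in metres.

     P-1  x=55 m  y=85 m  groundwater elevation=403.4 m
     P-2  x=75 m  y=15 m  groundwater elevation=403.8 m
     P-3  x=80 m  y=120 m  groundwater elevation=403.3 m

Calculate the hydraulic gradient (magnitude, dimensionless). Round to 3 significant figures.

0.00567

With h = a·x + b·y + c and P-1 as origin, the differences give:
  20·a + (-70)·b = +0.4
  25·a + 35·b = -0.1
Eliminate b (×35 and ×(-70), subtract): 2450·a = 7.00 → a = ∂h/∂x = +0.002857
Back-substitute: b = ∂h/∂y = -0.004898.
|∇h| = √(0.002857² + -0.004898²) = 0.00567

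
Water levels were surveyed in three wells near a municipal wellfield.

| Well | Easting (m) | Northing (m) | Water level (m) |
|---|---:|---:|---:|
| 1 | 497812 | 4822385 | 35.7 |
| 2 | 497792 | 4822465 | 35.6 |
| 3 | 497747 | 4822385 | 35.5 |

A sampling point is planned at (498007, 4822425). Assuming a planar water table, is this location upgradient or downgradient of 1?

upgradient

Differences from 1: to 2 (Δx, Δy, Δh) = (-20, 80, -0.1); to 3 = (-65, 0, -0.2).
Determinant of the coordinate differences = (-20)·0 − (-65)·80 = 5200.
∂h/∂x = [(-0.1)·0 − (-0.2)·80] / 5200 = +0.003077
∂h/∂y = [(-20)·(-0.2) − (-65)·(-0.1)] / 5200 = -0.0004808
Head at (498007, 4822425) = 35.7 + (+0.003077)·(195) + (-0.0004808)·(40) = 36.28 m.
That is higher than the 35.7 m at 1, so the point is upgradient.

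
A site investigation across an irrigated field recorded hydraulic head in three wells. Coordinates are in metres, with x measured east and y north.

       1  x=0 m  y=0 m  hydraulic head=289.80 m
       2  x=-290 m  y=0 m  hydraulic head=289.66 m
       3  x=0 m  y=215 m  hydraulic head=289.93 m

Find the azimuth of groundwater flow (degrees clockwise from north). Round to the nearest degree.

219°

∂h/∂x = (289.66 − 289.80) / (-290 − 0) = +0.0004828
∂h/∂y = (289.93 − 289.80) / (215 − 0) = +0.0006047
Flow direction (−∇h) has components (-0.0004828 E, -0.0006047 N).
Azimuth = atan2(E, N) = atan2(-0.0004828, -0.0006047) = 218.6° ≈ 219°.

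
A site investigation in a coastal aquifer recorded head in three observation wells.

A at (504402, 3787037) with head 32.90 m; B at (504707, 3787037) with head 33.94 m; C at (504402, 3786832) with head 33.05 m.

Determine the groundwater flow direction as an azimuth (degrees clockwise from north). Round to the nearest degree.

∂h/∂x = (33.94 − 32.90) / (504707 − 504402) = +0.003410
∂h/∂y = (33.05 − 32.90) / (3786832 − 3787037) = -0.0007317
Flow direction (−∇h) has components (-0.003410 E, +0.0007317 N).
Azimuth = atan2(E, N) = atan2(-0.003410, +0.0007317) = 282.1° ≈ 282°.

282°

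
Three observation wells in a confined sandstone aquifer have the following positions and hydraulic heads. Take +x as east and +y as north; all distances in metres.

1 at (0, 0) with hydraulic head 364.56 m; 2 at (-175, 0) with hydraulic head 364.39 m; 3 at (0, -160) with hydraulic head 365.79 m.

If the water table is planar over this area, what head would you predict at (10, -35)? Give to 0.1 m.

364.8 m

∂h/∂x = (364.39 − 364.56) / (-175 − 0) = +0.0009714
∂h/∂y = (365.79 − 364.56) / (-160 − 0) = -0.007688
h(10, -35) = 364.56 + (+0.0009714)·(10) + (-0.007688)·(-35) = 364.56 +0.010 +0.269 = 364.839 m.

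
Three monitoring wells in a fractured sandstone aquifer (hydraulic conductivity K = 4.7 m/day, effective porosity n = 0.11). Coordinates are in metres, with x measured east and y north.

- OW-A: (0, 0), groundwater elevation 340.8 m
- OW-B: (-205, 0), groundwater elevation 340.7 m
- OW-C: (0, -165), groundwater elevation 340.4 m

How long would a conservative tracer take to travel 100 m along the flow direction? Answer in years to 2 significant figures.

∂h/∂x = (340.7 − 340.8) / (-205 − 0) = +0.0004878
∂h/∂y = (340.4 − 340.8) / (-165 − 0) = +0.002424
|∇h| = √(0.0004878² + 0.002424²) = 0.002473
Seepage velocity v = K·i/n = 4.7 × 0.002473 / 0.11 = 0.1057 m/day.
t = 100 / 0.1057 = 946.1 days = 2.59 years.

2.6 years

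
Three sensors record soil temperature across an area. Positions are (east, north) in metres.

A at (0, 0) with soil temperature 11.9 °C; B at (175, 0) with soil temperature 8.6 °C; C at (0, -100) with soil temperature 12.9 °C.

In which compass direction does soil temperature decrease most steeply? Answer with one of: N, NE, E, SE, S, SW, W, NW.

NE

∂T/∂x = (8.6 − 11.9) / (175 − 0) = -0.01886
∂T/∂y = (12.9 − 11.9) / (-100 − 0) = -0.01000
Steepest decrease is along −∇f = (+0.01886 E, +0.01000 N) → northeast.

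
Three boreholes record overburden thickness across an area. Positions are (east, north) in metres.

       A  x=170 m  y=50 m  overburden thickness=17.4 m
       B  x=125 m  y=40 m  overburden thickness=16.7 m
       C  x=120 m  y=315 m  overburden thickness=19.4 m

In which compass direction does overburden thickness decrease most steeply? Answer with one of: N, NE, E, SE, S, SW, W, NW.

SW

Three-point gradient (reference A): Δ to B = (-45, -10, -0.7), Δ to C = (-50, 265, +2.0).
∂d/∂x = +0.01332, ∂d/∂y = +0.01006 (det = -12425).
Steepest decrease is along −∇f = (-0.01332 E, -0.01006 N) → southwest.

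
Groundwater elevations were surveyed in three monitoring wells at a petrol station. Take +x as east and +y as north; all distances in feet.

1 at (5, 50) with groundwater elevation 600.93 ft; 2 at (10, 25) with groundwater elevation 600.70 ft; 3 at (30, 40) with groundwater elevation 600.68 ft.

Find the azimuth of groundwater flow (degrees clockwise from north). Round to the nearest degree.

Three-point gradient (reference 1): Δ to 2 = (5, -25, -0.23), Δ to 3 = (25, -10, -0.25).
∂h/∂x = -0.006870, ∂h/∂y = +0.007826 (det = 575).
Flow direction (−∇h) has components (+0.006870 E, -0.007826 N).
Azimuth = atan2(E, N) = atan2(+0.006870, -0.007826) = 138.7° ≈ 139°.

139°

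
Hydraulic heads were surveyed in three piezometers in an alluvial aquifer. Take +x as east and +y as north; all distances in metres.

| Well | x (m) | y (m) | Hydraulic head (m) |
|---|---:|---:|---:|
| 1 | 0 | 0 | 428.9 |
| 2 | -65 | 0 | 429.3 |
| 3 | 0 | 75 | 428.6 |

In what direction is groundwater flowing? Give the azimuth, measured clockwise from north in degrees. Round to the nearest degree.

∂h/∂x = (429.3 − 428.9) / (-65 − 0) = -0.006154
∂h/∂y = (428.6 − 428.9) / (75 − 0) = -0.004000
Flow direction (−∇h) has components (+0.006154 E, +0.004000 N).
Azimuth = atan2(E, N) = atan2(+0.006154, +0.004000) = 57.0° ≈ 057°.

057°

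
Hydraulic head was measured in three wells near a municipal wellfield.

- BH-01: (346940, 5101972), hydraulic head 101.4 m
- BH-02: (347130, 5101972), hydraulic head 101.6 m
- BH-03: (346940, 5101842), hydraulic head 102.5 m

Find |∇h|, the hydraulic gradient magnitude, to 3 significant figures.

∂h/∂x = (101.6 − 101.4) / (347130 − 346940) = +0.001053
∂h/∂y = (102.5 − 101.4) / (5101842 − 5101972) = -0.008462
|∇h| = √(0.001053² + -0.008462²) = 0.008527

0.00853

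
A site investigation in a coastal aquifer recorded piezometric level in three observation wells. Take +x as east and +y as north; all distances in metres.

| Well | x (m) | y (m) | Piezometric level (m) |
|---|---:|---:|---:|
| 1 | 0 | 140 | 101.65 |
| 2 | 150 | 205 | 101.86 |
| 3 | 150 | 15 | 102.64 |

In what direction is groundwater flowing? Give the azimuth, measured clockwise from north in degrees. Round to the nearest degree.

322°

Taking 1 as reference: 2−1 = (150, 65, +0.21); 3−1 = (150, -125, +0.99).
Solve a·Δx + b·Δy = Δh: det = 150·(-125) − 150·65 = -28500.
∂h/∂x = [(+0.21)·(-125) − (+0.99)·65] / -28500 = +0.003179
∂h/∂y = [150·(+0.99) − 150·(+0.21)] / -28500 = -0.004105
Flow direction (−∇h) has components (-0.003179 E, +0.004105 N).
Azimuth = atan2(E, N) = atan2(-0.003179, +0.004105) = 322.2° ≈ 322°.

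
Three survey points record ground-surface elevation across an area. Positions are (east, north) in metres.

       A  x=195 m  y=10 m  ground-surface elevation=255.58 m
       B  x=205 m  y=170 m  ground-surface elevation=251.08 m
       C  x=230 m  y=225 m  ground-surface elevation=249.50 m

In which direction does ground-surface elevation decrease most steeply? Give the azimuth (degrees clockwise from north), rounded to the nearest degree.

Differences from A: to B (Δx, Δy, Δh) = (10, 160, -4.50); to C = (35, 215, -6.08).
Determinant of the coordinate differences = 10·215 − 35·160 = -3450.
∂z/∂x = [(-4.50)·215 − (-6.08)·160] / -3450 = -0.001536
∂z/∂y = [10·(-6.08) − 35·(-4.50)] / -3450 = -0.02803
Steepest decrease is along −∇f: components (+0.001536 E, +0.02803 N).
Azimuth = atan2(+0.001536, +0.02803) = 3.1° ≈ 003°.

003°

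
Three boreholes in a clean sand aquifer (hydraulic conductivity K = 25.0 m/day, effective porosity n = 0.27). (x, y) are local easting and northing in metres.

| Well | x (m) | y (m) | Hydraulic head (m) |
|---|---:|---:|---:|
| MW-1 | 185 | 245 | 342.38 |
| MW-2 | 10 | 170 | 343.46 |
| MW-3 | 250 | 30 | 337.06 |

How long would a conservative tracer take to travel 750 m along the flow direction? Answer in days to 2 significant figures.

320 days

Three-point gradient (reference MW-1): Δ to MW-2 = (-175, -75, +1.08), Δ to MW-3 = (65, -215, -5.32).
∂h/∂x = -0.01485, ∂h/∂y = +0.02025 (det = 42500).
|∇h| = √(-0.01485² + 0.02025²) = 0.02511
Seepage velocity v = K·i/n = 25.0 × 0.02511 / 0.27 = 2.325 m/day.
t = 750 / 2.325 = 322.6 days.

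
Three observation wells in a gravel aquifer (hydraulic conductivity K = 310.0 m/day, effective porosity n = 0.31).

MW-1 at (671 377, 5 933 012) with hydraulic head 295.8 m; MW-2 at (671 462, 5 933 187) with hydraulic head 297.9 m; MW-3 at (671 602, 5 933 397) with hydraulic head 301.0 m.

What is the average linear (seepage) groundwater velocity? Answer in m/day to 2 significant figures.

Taking MW-1 as reference: MW-2−MW-1 = (85, 175, +2.1); MW-3−MW-1 = (225, 385, +5.2).
Solve a·Δx + b·Δy = Δh: det = 85·385 − 225·175 = -6650.
∂h/∂x = [(+2.1)·385 − (+5.2)·175] / -6650 = +0.01526
∂h/∂y = [85·(+5.2) − 225·(+2.1)] / -6650 = +0.004586
|∇h| = √(0.01526² + 0.004586²) = 0.01593
Seepage velocity v = K·i/n = 310.0 × 0.01593 / 0.31 = 15.93 m/day.

16 m/day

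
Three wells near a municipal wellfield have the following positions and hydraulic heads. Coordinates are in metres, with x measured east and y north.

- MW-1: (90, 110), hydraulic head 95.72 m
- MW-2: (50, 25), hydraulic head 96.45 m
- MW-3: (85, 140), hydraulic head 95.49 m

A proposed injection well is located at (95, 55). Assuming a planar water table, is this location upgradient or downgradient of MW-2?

Taking MW-1 as reference: MW-2−MW-1 = (-40, -85, +0.73); MW-3−MW-1 = (-5, 30, -0.23).
Solve a·Δx + b·Δy = Δh: det = (-40)·30 − (-5)·(-85) = -1625.
∂h/∂x = [(+0.73)·30 − (-0.23)·(-85)] / -1625 = -0.001446
∂h/∂y = [(-40)·(-0.23) − (-5)·(+0.73)] / -1625 = -0.007908
Head at (95, 55) = 95.72 + (-0.001446)·(5) + (-0.007908)·(-55) = 96.15 m.
That is lower than the 96.45 m at MW-2, so the point is downgradient.

downgradient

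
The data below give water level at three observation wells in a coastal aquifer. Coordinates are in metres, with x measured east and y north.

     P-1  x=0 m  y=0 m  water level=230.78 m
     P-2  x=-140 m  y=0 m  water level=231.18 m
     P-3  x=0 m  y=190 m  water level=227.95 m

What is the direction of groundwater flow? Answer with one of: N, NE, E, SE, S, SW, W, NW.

N

∂h/∂x = (231.18 − 230.78) / (-140 − 0) = -0.002857
∂h/∂y = (227.95 − 230.78) / (190 − 0) = -0.01489
Flow = −∇h = (+0.002857 east, +0.01489 north), which points north.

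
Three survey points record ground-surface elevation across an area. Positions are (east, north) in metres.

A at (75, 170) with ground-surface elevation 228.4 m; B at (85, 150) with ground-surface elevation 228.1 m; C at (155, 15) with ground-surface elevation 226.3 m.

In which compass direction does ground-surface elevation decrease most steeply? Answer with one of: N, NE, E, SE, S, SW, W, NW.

SW

Taking A as reference: B−A = (10, -20, -0.3); C−A = (80, -155, -2.1).
Determinant of the coordinate differences = 10·(-155) − 80·(-20) = 50.
∂z/∂x = [(-0.3)·(-155) − (-2.1)·(-20)] / 50 = +0.09000
∂z/∂y = [10·(-2.1) − 80·(-0.3)] / 50 = +0.06000
Steepest decrease is along −∇f = (-0.09000 E, -0.06000 N) → southwest.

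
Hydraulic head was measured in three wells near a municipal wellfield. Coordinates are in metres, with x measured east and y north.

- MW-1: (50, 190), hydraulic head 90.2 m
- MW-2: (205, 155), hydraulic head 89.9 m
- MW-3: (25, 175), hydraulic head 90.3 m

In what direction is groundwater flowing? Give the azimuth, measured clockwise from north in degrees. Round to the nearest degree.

Three-point gradient (reference MW-1): Δ to MW-2 = (155, -35, -0.3), Δ to MW-3 = (-25, -15, +0.1).
∂h/∂x = -0.002500, ∂h/∂y = -0.002500 (det = -3200).
Flow direction (−∇h) has components (+0.002500 E, +0.002500 N).
Azimuth = atan2(E, N) = atan2(+0.002500, +0.002500) = 45.0° ≈ 045°.

045°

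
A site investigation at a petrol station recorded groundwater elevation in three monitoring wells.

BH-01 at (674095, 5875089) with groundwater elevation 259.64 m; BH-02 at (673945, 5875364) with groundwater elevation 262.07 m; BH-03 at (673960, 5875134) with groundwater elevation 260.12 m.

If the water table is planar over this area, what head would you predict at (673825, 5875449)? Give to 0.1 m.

262.9 m

With h = a·x + b·y + c and BH-01 as origin, the differences give:
  (-150)·a + 275·b = +2.43
  (-135)·a + 45·b = +0.48
Eliminate b (×45 and ×275, subtract): 30375·a = -22.650 → a = ∂h/∂x = -0.0007457
Back-substitute: b = ∂h/∂y = +0.008430.
h(673825, 5875449) = 259.64 + (-0.0007457)·(-270) + (+0.008430)·(360) = 259.64 +0.201 +3.035 = 262.876 m.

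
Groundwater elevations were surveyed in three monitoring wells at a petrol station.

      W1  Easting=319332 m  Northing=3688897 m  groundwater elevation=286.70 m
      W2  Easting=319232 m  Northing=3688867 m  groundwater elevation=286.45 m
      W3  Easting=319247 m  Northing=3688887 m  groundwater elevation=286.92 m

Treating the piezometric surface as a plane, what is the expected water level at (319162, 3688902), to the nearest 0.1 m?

With h = a·x + b·y + c and W1 as origin, the differences give:
  (-100)·a + (-30)·b = -0.25
  (-85)·a + (-10)·b = +0.22
Eliminate b (×(-10) and ×(-30), subtract): -1550·a = 9.100 → a = ∂h/∂x = -0.005871
Back-substitute: b = ∂h/∂y = +0.02790.
h(319162, 3688902) = 286.70 + (-0.005871)·(-170) + (+0.02790)·(5) = 286.70 +0.998 +0.140 = 287.838 m.

287.8 m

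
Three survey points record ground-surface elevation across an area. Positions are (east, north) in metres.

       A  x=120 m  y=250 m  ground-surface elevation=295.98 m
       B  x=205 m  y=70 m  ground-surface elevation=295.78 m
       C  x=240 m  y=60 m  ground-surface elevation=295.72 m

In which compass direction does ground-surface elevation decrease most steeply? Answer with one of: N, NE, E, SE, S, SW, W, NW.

Taking A as reference: B−A = (85, -180, -0.20); C−A = (120, -190, -0.26).
Solve a·Δx + b·Δy = Δz: det = 85·(-190) − 120·(-180) = 5450.
∂z/∂x = [(-0.20)·(-190) − (-0.26)·(-180)] / 5450 = -0.001615
∂z/∂y = [85·(-0.26) − 120·(-0.20)] / 5450 = +0.0003486
Steepest decrease is along −∇f = (+0.001615 E, -0.0003486 N) → east.

E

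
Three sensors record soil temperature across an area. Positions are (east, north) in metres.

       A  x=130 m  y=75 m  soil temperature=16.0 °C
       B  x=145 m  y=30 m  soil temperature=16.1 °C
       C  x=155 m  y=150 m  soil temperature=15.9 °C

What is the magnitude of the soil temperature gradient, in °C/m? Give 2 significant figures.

With T = a·x + b·y + c and A as origin, the differences give:
  15·a + (-45)·b = +0.1
  25·a + 75·b = -0.1
Eliminate b (×75 and ×(-45), subtract): 2250·a = 3.00 → a = ∂T/∂x = +0.001333
Back-substitute: b = ∂T/∂y = -0.001778.
|∇f| = √(0.001333² + -0.001778²) = 0.002222 °C/m

0.0022 °C/m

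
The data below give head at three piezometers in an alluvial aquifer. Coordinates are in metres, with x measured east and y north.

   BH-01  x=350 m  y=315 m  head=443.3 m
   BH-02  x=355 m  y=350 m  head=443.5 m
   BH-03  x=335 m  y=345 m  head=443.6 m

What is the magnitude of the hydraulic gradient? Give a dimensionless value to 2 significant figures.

0.0094

Differences from BH-01: to BH-02 (Δx, Δy, Δh) = (5, 35, +0.2); to BH-03 = (-15, 30, +0.3).
Determinant of the coordinate differences = 5·30 − (-15)·35 = 675.
∂h/∂x = [(+0.2)·30 − (+0.3)·35] / 675 = -0.006667
∂h/∂y = [5·(+0.3) − (-15)·(+0.2)] / 675 = +0.006667
|∇h| = √(-0.006667² + 0.006667²) = 0.009429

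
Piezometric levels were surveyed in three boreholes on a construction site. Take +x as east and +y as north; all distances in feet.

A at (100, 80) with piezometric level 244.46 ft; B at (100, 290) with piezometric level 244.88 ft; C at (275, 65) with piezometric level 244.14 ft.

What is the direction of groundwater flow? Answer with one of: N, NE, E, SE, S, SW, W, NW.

SE

Taking A as reference: B−A = (0, 210, +0.42); C−A = (175, -15, -0.32).
Determinant of the coordinate differences = 0·(-15) − 175·210 = -36750.
∂h/∂x = [(+0.42)·(-15) − (-0.32)·210] / -36750 = -0.001657
∂h/∂y = [0·(-0.32) − 175·(+0.42)] / -36750 = +0.002000
Flow = −∇h = (+0.001657 east, -0.002000 north), which points southeast.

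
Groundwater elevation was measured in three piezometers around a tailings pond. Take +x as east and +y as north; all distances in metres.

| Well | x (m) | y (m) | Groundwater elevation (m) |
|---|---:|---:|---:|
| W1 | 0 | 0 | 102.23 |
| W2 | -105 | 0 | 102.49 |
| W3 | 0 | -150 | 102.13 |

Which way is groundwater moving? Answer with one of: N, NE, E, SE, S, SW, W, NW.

∂h/∂x = (102.49 − 102.23) / (-105 − 0) = -0.002476
∂h/∂y = (102.13 − 102.23) / (-150 − 0) = +0.0006667
Flow = −∇h = (+0.002476 east, -0.0006667 north), which points east.

E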